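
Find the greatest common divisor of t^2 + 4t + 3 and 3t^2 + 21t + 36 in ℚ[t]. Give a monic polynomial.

t + 3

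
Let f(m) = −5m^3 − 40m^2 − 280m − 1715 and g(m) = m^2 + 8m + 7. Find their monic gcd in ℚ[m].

Repeated division with remainder:
  −5m^3 − 40m^2 − 280m − 1715 = (−5m)(m^2 + 8m + 7) + (−245m − 1715)
  m^2 + 8m + 7 = (−(1/245)m − 1/245)(−245m − 1715) + (0)
Last nonzero remainder: −245m − 1715. Dividing through by −245 gives the monic gcd m + 7.

m + 7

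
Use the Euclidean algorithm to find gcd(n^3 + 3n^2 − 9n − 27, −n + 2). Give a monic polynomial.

Repeated division with remainder:
  n^3 + 3n^2 − 9n − 27 = (−n^2 − 5n − 1)(−n + 2) + (−25)
  −n + 2 = ((1/25)n − 2/25)(−25) + (0)
The last nonzero remainder is the constant −25, so the polynomials are coprime and gcd = 1.

1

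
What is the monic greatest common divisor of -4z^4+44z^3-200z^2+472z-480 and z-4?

By polynomial division,
  -4z^4+44z^3-200z^2+472z-480 = (-4z^3+28z^2-88z+120)(z-4) + (0)
The last nonzero remainder z-4 is already monic.

z-4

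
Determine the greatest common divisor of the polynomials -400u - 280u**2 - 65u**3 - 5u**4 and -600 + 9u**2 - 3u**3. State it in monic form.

5 + u

Repeated division with remainder:
  -5u**4 - 65u**3 - 280u**2 - 400u = ((5/3)u + 80/3)(-3u**3 + 9u**2 - 600) + (-520u**2 + 600u + 16000)
  -3u**3 + 9u**2 - 600 = ((3/520)u - 9/845)(-520u**2 + 600u + 16000) + (-(14520/169)u - 72600/169)
  -520u**2 + 600u + 16000 = ((2197/363)u - 13520/363)(-(14520/169)u - 72600/169) + (0)
Last nonzero remainder: -(14520/169)u - 72600/169. Dividing through by -14520/169 gives the monic gcd u + 5.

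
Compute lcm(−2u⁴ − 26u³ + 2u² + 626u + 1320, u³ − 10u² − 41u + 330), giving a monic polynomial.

u⁶ + 8u⁵ − 132u⁴ − 1166u³ + 971u² + 23958u + 43560

Apply the Euclidean algorithm:
  −2u⁴ − 26u³ + 2u² + 626u + 1320 = (−2u − 46)(u³ − 10u² − 41u + 330) + (−540u² − 600u + 16500)
  u³ − 10u² − 41u + 330 = (−(1/540)u + 5/243)(−540u² − 600u + 16500) + ((154/81)u − 770/81)
  −540u² − 600u + 16500 = (−(21870/77)u − 12150/7)((154/81)u − 770/81) + (0)
Last nonzero remainder: (154/81)u − 770/81. Dividing through by 154/81 gives the monic gcd u − 5.
Then lcm(f, g) = f·g / gcd(f, g); expanding and making the result monic gives the answer.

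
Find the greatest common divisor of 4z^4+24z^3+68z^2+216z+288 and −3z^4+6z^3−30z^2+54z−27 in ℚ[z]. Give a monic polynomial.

Euclidean algorithm in ℚ[z]:
  4z^4+24z^3+68z^2+216z+288 = (−4/3)(−3z^4+6z^3−30z^2+54z−27) + (32z^3+28z^2+288z+252)
  −3z^4+6z^3−30z^2+54z−27 = (−(3/32)z+69/256)(32z^3+28z^2+288z+252) + (−(675/64)z^2−6075/64)
  32z^3+28z^2+288z+252 = (−(2048/675)z−1792/675)(−(675/64)z^2−6075/64) + (0)
Last nonzero remainder: −(675/64)z^2−6075/64. Dividing through by −675/64 gives the monic gcd z^2+9.

z^2+9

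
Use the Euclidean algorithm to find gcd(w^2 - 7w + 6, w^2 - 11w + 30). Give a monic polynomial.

Repeated division with remainder:
  w^2 - 7w + 6 = (w^2 - 11w + 30) + (4w - 24)
  w^2 - 11w + 30 = ((1/4)w - 5/4)(4w - 24) + (0)
Last nonzero remainder: 4w - 24. Dividing through by 4 gives the monic gcd w - 6.

w - 6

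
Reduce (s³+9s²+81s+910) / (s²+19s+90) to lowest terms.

Euclidean algorithm in ℚ[s]:
  s³+9s²+81s+910 = (s-10)(s²+19s+90) + (181s+1810)
  s²+19s+90 = ((1/181)s+9/181)(181s+1810) + (0)
Last nonzero remainder: 181s+1810. Dividing through by 181 gives the monic gcd s+10.
Cancel s+10 from numerator and denominator to get the reduced form.

(s²-s+91)/(s+9)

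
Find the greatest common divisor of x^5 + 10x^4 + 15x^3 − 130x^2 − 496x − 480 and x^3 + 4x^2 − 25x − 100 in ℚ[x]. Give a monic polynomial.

x^2 + 9x + 20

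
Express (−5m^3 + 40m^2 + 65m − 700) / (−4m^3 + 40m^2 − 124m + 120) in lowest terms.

(5m^2 − 15m − 140)/(4m^2 − 20m + 24)

Euclidean algorithm in ℚ[m]:
  −5m^3 + 40m^2 + 65m − 700 = (5/4)(−4m^3 + 40m^2 − 124m + 120) + (−10m^2 + 220m − 850)
  −4m^3 + 40m^2 − 124m + 120 = ((2/5)m + 24/5)(−10m^2 + 220m − 850) + (−840m + 4200)
  −10m^2 + 220m − 850 = ((1/84)m − 17/84)(−840m + 4200) + (0)
Last nonzero remainder: −840m + 4200. Dividing through by −840 gives the monic gcd m − 5.
Cancel m − 5 from numerator and denominator to get the reduced form.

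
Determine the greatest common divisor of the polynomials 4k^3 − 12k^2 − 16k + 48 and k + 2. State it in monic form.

By polynomial division,
  4k^3 − 12k^2 − 16k + 48 = (4k^2 − 20k + 24)(k + 2) + (0)
The last nonzero remainder k + 2 is already monic.

k + 2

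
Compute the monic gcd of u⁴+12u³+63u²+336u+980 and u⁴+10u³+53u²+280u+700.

u³+5u²+28u+140

Repeated division with remainder:
  u⁴+12u³+63u²+336u+980 = (u⁴+10u³+53u²+280u+700) + (2u³+10u²+56u+280)
  u⁴+10u³+53u²+280u+700 = ((1/2)u+5/2)(2u³+10u²+56u+280) + (0)
Last nonzero remainder: 2u³+10u²+56u+280. Dividing through by 2 gives the monic gcd u³+5u²+28u+140.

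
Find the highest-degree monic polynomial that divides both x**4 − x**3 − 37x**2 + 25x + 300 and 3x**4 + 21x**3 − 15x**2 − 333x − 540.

x**3 + 4x**2 − 17x − 60

Euclidean algorithm in ℚ[x]:
  x**4 − x**3 − 37x**2 + 25x + 300 = (1/3)(3x**4 + 21x**3 − 15x**2 − 333x − 540) + (−8x**3 − 32x**2 + 136x + 480)
  3x**4 + 21x**3 − 15x**2 − 333x − 540 = (−(3/8)x − 9/8)(−8x**3 − 32x**2 + 136x + 480) + (0)
Last nonzero remainder: −8x**3 − 32x**2 + 136x + 480. Dividing through by −8 gives the monic gcd x**3 + 4x**2 − 17x − 60.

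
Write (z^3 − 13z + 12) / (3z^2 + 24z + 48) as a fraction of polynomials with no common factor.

Repeated division with remainder:
  z^3 − 13z + 12 = ((1/3)z − 8/3)(3z^2 + 24z + 48) + (35z + 140)
  3z^2 + 24z + 48 = ((3/35)z + 12/35)(35z + 140) + (0)
Last nonzero remainder: 35z + 140. Dividing through by 35 gives the monic gcd z + 4.
Cancel z + 4 from numerator and denominator to get the reduced form.

(z^2 − 4z + 3)/(3z + 12)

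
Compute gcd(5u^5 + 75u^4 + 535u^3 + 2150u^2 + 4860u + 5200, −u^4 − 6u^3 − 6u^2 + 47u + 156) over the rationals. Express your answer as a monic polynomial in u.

Repeated division with remainder:
  5u^5 + 75u^4 + 535u^3 + 2150u^2 + 4860u + 5200 = (−5u − 45)(−u^4 − 6u^3 − 6u^2 + 47u + 156) + (235u^3 + 2115u^2 + 7755u + 12220)
  −u^4 − 6u^3 − 6u^2 + 47u + 156 = (−(1/235)u + 3/235)(235u^3 + 2115u^2 + 7755u + 12220) + (0)
Last nonzero remainder: 235u^3 + 2115u^2 + 7755u + 12220. Dividing through by 235 gives the monic gcd u^3 + 9u^2 + 33u + 52.

u^3 + 9u^2 + 33u + 52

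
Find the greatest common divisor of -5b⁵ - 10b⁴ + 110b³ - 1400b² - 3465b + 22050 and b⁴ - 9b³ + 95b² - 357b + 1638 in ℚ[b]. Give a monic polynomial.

b² - 7b + 42

Euclidean algorithm in ℚ[b]:
  -5b⁵ - 10b⁴ + 110b³ - 1400b² - 3465b + 22050 = (-5b - 55)(b⁴ - 9b³ + 95b² - 357b + 1638) + (90b³ + 2040b² - 14910b + 112140)
  b⁴ - 9b³ + 95b² - 357b + 1638 = ((1/90)b - 19/54)(90b³ + 2040b² - 14910b + 112140) + ((8806/9)b² - (61642/9)b + 123284/3)
  90b³ + 2040b² - 14910b + 112140 = ((405/4403)b + 12015/4403)((8806/9)b² - (61642/9)b + 123284/3) + (0)
Last nonzero remainder: (8806/9)b² - (61642/9)b + 123284/3. Dividing through by 8806/9 gives the monic gcd b² - 7b + 42.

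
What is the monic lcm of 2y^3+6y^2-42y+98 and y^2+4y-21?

y^4-30y^2+112y-147

By polynomial division,
  2y^3+6y^2-42y+98 = (2y-2)(y^2+4y-21) + (8y+56)
  y^2+4y-21 = ((1/8)y-3/8)(8y+56) + (0)
Last nonzero remainder: 8y+56. Dividing through by 8 gives the monic gcd y+7.
Then lcm(f, g) = f·g / gcd(f, g); expanding and making the result monic gives the answer.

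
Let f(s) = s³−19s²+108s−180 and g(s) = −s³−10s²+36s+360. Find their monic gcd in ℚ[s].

s−6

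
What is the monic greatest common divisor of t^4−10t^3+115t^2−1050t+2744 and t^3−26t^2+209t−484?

t−4

By polynomial division,
  t^4−10t^3+115t^2−1050t+2744 = (t+16)(t^3−26t^2+209t−484) + (322t^2−3910t+10488)
  t^3−26t^2+209t−484 = ((1/322)t−97/2254)(322t^2−3910t+10488) + ((400/49)t−1600/49)
  322t^2−3910t+10488 = ((7889/200)t−64239/200)((400/49)t−1600/49) + (0)
Last nonzero remainder: (400/49)t−1600/49. Dividing through by 400/49 gives the monic gcd t−4.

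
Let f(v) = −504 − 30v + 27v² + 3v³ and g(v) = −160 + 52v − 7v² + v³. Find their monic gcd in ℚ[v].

Apply the Euclidean algorithm:
  3v³ + 27v² − 30v − 504 = (3)(v³ − 7v² + 52v − 160) + (48v² − 186v − 24)
  v³ − 7v² + 52v − 160 = ((1/48)v − 25/384)(48v² − 186v − 24) + ((2585/64)v − 2585/16)
  48v² − 186v − 24 = ((3072/2585)v + 384/2585)((2585/64)v − 2585/16) + (0)
Last nonzero remainder: (2585/64)v − 2585/16. Dividing through by 2585/64 gives the monic gcd v − 4.

−4 + v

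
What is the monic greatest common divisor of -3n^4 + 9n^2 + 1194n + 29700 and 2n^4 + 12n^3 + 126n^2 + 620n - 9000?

Repeated division with remainder:
  -3n^4 + 9n^2 + 1194n + 29700 = (-3/2)(2n^4 + 12n^3 + 126n^2 + 620n - 9000) + (18n^3 + 198n^2 + 2124n + 16200)
  2n^4 + 12n^3 + 126n^2 + 620n - 9000 = ((1/9)n - 5/9)(18n^3 + 198n^2 + 2124n + 16200) + (0)
Last nonzero remainder: 18n^3 + 198n^2 + 2124n + 16200. Dividing through by 18 gives the monic gcd n^3 + 11n^2 + 118n + 900.

n^3 + 11n^2 + 118n + 900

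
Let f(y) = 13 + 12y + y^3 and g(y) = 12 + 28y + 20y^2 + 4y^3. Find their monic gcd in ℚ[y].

1 + y

Repeated division with remainder:
  y^3 + 12y + 13 = (1/4)(4y^3 + 20y^2 + 28y + 12) + (-5y^2 + 5y + 10)
  4y^3 + 20y^2 + 28y + 12 = (-(4/5)y - 24/5)(-5y^2 + 5y + 10) + (60y + 60)
  -5y^2 + 5y + 10 = (-(1/12)y + 1/6)(60y + 60) + (0)
Last nonzero remainder: 60y + 60. Dividing through by 60 gives the monic gcd y + 1.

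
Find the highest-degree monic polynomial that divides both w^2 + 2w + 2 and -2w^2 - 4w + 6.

Repeated division with remainder:
  w^2 + 2w + 2 = (-1/2)(-2w^2 - 4w + 6) + (5)
  -2w^2 - 4w + 6 = (-(2/5)w^2 - (4/5)w + 6/5)(5) + (0)
The last nonzero remainder is the constant 5, so the polynomials are coprime and gcd = 1.

1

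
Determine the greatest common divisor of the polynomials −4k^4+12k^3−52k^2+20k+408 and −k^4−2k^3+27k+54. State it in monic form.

k^2−k−6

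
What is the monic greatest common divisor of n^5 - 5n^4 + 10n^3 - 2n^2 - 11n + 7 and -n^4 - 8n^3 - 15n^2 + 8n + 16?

n^2 - 1

Apply the Euclidean algorithm:
  n^5 - 5n^4 + 10n^3 - 2n^2 - 11n + 7 = (-n + 13)(-n^4 - 8n^3 - 15n^2 + 8n + 16) + (99n^3 + 201n^2 - 99n - 201)
  -n^4 - 8n^3 - 15n^2 + 8n + 16 = (-(1/99)n - 197/3267)(99n^3 + 201n^2 - 99n - 201) + (-(4225/1089)n^2 + 4225/1089)
  99n^3 + 201n^2 - 99n - 201 = (-(107811/4225)n - 218889/4225)(-(4225/1089)n^2 + 4225/1089) + (0)
Last nonzero remainder: -(4225/1089)n^2 + 4225/1089. Dividing through by -4225/1089 gives the monic gcd n^2 - 1.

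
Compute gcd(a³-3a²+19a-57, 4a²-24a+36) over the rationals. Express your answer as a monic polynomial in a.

By polynomial division,
  a³-3a²+19a-57 = ((1/4)a+3/4)(4a²-24a+36) + (28a-84)
  4a²-24a+36 = ((1/7)a-3/7)(28a-84) + (0)
Last nonzero remainder: 28a-84. Dividing through by 28 gives the monic gcd a-3.

a-3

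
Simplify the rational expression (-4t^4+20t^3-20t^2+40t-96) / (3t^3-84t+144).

(-4t^2-4t-12)/(3t+18)

Apply the Euclidean algorithm:
  -4t^4+20t^3-20t^2+40t-96 = (-(4/3)t+20/3)(3t^3-84t+144) + (-132t^2+792t-1056)
  3t^3-84t+144 = (-(1/44)t-3/22)(-132t^2+792t-1056) + (0)
Last nonzero remainder: -132t^2+792t-1056. Dividing through by -132 gives the monic gcd t^2-6t+8.
Cancel t^2-6t+8 from numerator and denominator to get the reduced form.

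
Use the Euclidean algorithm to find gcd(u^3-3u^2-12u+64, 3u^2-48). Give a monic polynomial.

Euclidean algorithm in ℚ[u]:
  u^3-3u^2-12u+64 = ((1/3)u-1)(3u^2-48) + (4u+16)
  3u^2-48 = ((3/4)u-3)(4u+16) + (0)
Last nonzero remainder: 4u+16. Dividing through by 4 gives the monic gcd u+4.

u+4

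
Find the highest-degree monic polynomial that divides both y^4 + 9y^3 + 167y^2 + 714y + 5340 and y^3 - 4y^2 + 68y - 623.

Repeated division with remainder:
  y^4 + 9y^3 + 167y^2 + 714y + 5340 = (y + 13)(y^3 - 4y^2 + 68y - 623) + (151y^2 + 453y + 13439)
  y^3 - 4y^2 + 68y - 623 = ((1/151)y - 7/151)(151y^2 + 453y + 13439) + (0)
Last nonzero remainder: 151y^2 + 453y + 13439. Dividing through by 151 gives the monic gcd y^2 + 3y + 89.

y^2 + 3y + 89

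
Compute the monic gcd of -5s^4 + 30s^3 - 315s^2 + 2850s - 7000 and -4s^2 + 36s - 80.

Euclidean algorithm in ℚ[s]:
  -5s^4 + 30s^3 - 315s^2 + 2850s - 7000 = ((5/4)s^2 + (15/4)s + 175/2)(-4s^2 + 36s - 80) + (0)
Last nonzero remainder: -4s^2 + 36s - 80. Dividing through by -4 gives the monic gcd s^2 - 9s + 20.

s^2 - 9s + 20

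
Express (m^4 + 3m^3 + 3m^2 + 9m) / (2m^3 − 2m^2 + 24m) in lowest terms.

(m^3 + 3m^2 + 3m + 9)/(2m^2 − 2m + 24)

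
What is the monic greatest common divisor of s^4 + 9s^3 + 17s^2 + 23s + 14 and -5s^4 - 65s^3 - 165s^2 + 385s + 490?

s^2 + 8s + 7

By polynomial division,
  s^4 + 9s^3 + 17s^2 + 23s + 14 = (-1/5)(-5s^4 - 65s^3 - 165s^2 + 385s + 490) + (-4s^3 - 16s^2 + 100s + 112)
  -5s^4 - 65s^3 - 165s^2 + 385s + 490 = ((5/4)s + 45/4)(-4s^3 - 16s^2 + 100s + 112) + (-110s^2 - 880s - 770)
  -4s^3 - 16s^2 + 100s + 112 = ((2/55)s - 8/55)(-110s^2 - 880s - 770) + (0)
Last nonzero remainder: -110s^2 - 880s - 770. Dividing through by -110 gives the monic gcd s^2 + 8s + 7.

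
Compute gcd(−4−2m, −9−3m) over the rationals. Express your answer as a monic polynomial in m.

1

Repeated division with remainder:
  −2m−4 = (2/3)(−3m−9) + (2)
  −3m−9 = (−(3/2)m−9/2)(2) + (0)
The last nonzero remainder is the constant 2, so the polynomials are coprime and gcd = 1.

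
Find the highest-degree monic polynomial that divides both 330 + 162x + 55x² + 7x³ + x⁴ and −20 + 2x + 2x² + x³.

Euclidean algorithm in ℚ[x]:
  x⁴ + 7x³ + 55x² + 162x + 330 = (x + 5)(x³ + 2x² + 2x − 20) + (43x² + 172x + 430)
  x³ + 2x² + 2x − 20 = ((1/43)x − 2/43)(43x² + 172x + 430) + (0)
Last nonzero remainder: 43x² + 172x + 430. Dividing through by 43 gives the monic gcd x² + 4x + 10.

10 + 4x + x²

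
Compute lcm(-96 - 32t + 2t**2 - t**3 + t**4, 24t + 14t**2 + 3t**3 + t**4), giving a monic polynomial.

-96t - 32t**2 + 2t**3 - t**4 + t**5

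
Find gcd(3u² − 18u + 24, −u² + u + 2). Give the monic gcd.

u − 2

Repeated division with remainder:
  3u² − 18u + 24 = (−3)(−u² + u + 2) + (−15u + 30)
  −u² + u + 2 = ((1/15)u + 1/15)(−15u + 30) + (0)
Last nonzero remainder: −15u + 30. Dividing through by −15 gives the monic gcd u − 2.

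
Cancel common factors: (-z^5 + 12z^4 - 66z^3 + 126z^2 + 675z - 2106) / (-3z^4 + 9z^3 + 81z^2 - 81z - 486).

(z^2 - 6z + 39)/(3z + 9)

By polynomial division,
  -z^5 + 12z^4 - 66z^3 + 126z^2 + 675z - 2106 = ((1/3)z - 3)(-3z^4 + 9z^3 + 81z^2 - 81z - 486) + (-66z^3 + 396z^2 + 594z - 3564)
  -3z^4 + 9z^3 + 81z^2 - 81z - 486 = ((1/22)z + 3/22)(-66z^3 + 396z^2 + 594z - 3564) + (0)
Last nonzero remainder: -66z^3 + 396z^2 + 594z - 3564. Dividing through by -66 gives the monic gcd z^3 - 6z^2 - 9z + 54.
Cancel z^3 - 6z^2 - 9z + 54 from numerator and denominator to get the reduced form.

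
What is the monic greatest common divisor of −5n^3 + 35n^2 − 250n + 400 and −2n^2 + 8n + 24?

1

Repeated division with remainder:
  −5n^3 + 35n^2 − 250n + 400 = ((5/2)n − 15/2)(−2n^2 + 8n + 24) + (−250n + 580)
  −2n^2 + 8n + 24 = ((1/125)n − 42/3125)(−250n + 580) + (19872/625)
  −250n + 580 = (−(78125/9936)n + 90625/4968)(19872/625) + (0)
The last nonzero remainder is the constant 19872/625, so the polynomials are coprime and gcd = 1.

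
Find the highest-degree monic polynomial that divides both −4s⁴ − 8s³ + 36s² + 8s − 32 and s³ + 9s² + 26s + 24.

s + 4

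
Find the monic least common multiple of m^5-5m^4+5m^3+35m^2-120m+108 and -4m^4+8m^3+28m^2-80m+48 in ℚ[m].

m^6-6m^5+10m^4+30m^3-155m^2+228m-108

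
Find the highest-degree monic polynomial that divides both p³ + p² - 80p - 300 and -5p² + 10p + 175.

p + 5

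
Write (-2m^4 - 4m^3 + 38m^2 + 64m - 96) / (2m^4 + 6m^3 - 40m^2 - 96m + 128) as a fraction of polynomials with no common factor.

(-m - 3)/(m + 4)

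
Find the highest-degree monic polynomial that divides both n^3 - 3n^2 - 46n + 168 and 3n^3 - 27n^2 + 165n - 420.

By polynomial division,
  n^3 - 3n^2 - 46n + 168 = (1/3)(3n^3 - 27n^2 + 165n - 420) + (6n^2 - 101n + 308)
  3n^3 - 27n^2 + 165n - 420 = ((1/2)n + 47/12)(6n^2 - 101n + 308) + ((4879/12)n - 4879/3)
  6n^2 - 101n + 308 = ((72/4879)n - 132/697)((4879/12)n - 4879/3) + (0)
Last nonzero remainder: (4879/12)n - 4879/3. Dividing through by 4879/12 gives the monic gcd n - 4.

n - 4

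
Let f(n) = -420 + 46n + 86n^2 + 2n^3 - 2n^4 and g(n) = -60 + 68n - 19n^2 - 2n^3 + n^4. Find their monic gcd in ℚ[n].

Repeated division with remainder:
  -2n^4 + 2n^3 + 86n^2 + 46n - 420 = (-2)(n^4 - 2n^3 - 19n^2 + 68n - 60) + (-2n^3 + 48n^2 + 182n - 540)
  n^4 - 2n^3 - 19n^2 + 68n - 60 = (-(1/2)n - 11)(-2n^3 + 48n^2 + 182n - 540) + (600n^2 + 1800n - 6000)
  -2n^3 + 48n^2 + 182n - 540 = (-(1/300)n + 9/100)(600n^2 + 1800n - 6000) + (0)
Last nonzero remainder: 600n^2 + 1800n - 6000. Dividing through by 600 gives the monic gcd n^2 + 3n - 10.

-10 + 3n + n^2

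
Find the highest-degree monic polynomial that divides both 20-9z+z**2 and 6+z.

1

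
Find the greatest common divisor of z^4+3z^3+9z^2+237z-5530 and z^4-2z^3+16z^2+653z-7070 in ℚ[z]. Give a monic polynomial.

z^2+3z-70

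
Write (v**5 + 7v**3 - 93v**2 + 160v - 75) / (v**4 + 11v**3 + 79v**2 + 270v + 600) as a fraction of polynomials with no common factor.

(v**3 - 5v**2 + 7v - 3)/(v**2 + 6v + 24)

Euclidean algorithm in ℚ[v]:
  v**5 + 7v**3 - 93v**2 + 160v - 75 = (v - 11)(v**4 + 11v**3 + 79v**2 + 270v + 600) + (49v**3 + 506v**2 + 2530v + 6525)
  v**4 + 11v**3 + 79v**2 + 270v + 600 = ((1/49)v + 33/2401)(49v**3 + 506v**2 + 2530v + 6525) + ((49011/2401)v**2 + (245055/2401)v + 1225275/2401)
  49v**3 + 506v**2 + 2530v + 6525 = ((117649/49011)v + 208887/16337)((49011/2401)v**2 + (245055/2401)v + 1225275/2401) + (0)
Last nonzero remainder: (49011/2401)v**2 + (245055/2401)v + 1225275/2401. Dividing through by 49011/2401 gives the monic gcd v**2 + 5v + 25.
Cancel v**2 + 5v + 25 from numerator and denominator to get the reduced form.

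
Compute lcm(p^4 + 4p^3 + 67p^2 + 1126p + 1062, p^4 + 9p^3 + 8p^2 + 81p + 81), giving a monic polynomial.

p^6 + 3p^5 + 72p^4 + 1095p^3 + 539p^2 + 9072p + 9558

Apply the Euclidean algorithm:
  p^4 + 4p^3 + 67p^2 + 1126p + 1062 = (p^4 + 9p^3 + 8p^2 + 81p + 81) + (-5p^3 + 59p^2 + 1045p + 981)
  p^4 + 9p^3 + 8p^2 + 81p + 81 = (-(1/5)p - 104/25)(-5p^3 + 59p^2 + 1045p + 981) + ((11561/25)p^2 + (23122/5)p + 104049/25)
  -5p^3 + 59p^2 + 1045p + 981 = (-(125/11561)p + 2725/11561)((11561/25)p^2 + (23122/5)p + 104049/25) + (0)
Last nonzero remainder: (11561/25)p^2 + (23122/5)p + 104049/25. Dividing through by 11561/25 gives the monic gcd p^2 + 10p + 9.
Then lcm(f, g) = f·g / gcd(f, g); expanding and making the result monic gives the answer.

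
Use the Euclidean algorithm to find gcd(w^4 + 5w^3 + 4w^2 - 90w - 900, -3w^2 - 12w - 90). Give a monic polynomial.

w^2 + 4w + 30

Apply the Euclidean algorithm:
  w^4 + 5w^3 + 4w^2 - 90w - 900 = (-(1/3)w^2 - (1/3)w + 10)(-3w^2 - 12w - 90) + (0)
Last nonzero remainder: -3w^2 - 12w - 90. Dividing through by -3 gives the monic gcd w^2 + 4w + 30.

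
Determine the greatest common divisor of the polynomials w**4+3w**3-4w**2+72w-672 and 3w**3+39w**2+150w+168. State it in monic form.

w+7

By polynomial division,
  w**4+3w**3-4w**2+72w-672 = ((1/3)w-10/3)(3w**3+39w**2+150w+168) + (76w**2+516w-112)
  3w**3+39w**2+150w+168 = ((3/76)w+177/722)(76w**2+516w-112) + ((10080/361)w+70560/361)
  76w**2+516w-112 = ((6859/2520)w-361/630)((10080/361)w+70560/361) + (0)
Last nonzero remainder: (10080/361)w+70560/361. Dividing through by 10080/361 gives the monic gcd w+7.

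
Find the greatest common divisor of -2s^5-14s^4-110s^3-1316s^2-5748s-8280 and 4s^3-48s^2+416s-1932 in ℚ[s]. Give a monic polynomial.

s^2-5s+69

Apply the Euclidean algorithm:
  -2s^5-14s^4-110s^3-1316s^2-5748s-8280 = (-(1/2)s^2-(19/2)s-179/2)(4s^3-48s^2+416s-1932) + (-2626s^2+13130s-181194)
  4s^3-48s^2+416s-1932 = (-(2/1313)s+14/1313)(-2626s^2+13130s-181194) + (0)
Last nonzero remainder: -2626s^2+13130s-181194. Dividing through by -2626 gives the monic gcd s^2-5s+69.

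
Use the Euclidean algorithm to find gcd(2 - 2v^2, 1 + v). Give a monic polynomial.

Repeated division with remainder:
  -2v^2 + 2 = (-2v + 2)(v + 1) + (0)
The last nonzero remainder v + 1 is already monic.

1 + v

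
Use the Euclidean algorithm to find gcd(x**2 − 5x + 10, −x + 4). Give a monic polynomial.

1

Apply the Euclidean algorithm:
  x**2 − 5x + 10 = (−x + 1)(−x + 4) + (6)
  −x + 4 = (−(1/6)x + 2/3)(6) + (0)
The last nonzero remainder is the constant 6, so the polynomials are coprime and gcd = 1.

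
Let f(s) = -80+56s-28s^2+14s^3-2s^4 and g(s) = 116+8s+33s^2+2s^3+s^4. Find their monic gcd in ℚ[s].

Repeated division with remainder:
  -2s^4+14s^3-28s^2+56s-80 = (-2)(s^4+2s^3+33s^2+8s+116) + (18s^3+38s^2+72s+152)
  s^4+2s^3+33s^2+8s+116 = ((1/18)s-1/162)(18s^3+38s^2+72s+152) + ((2368/81)s^2+9472/81)
  18s^3+38s^2+72s+152 = ((729/1184)s+1539/1184)((2368/81)s^2+9472/81) + (0)
Last nonzero remainder: (2368/81)s^2+9472/81. Dividing through by 2368/81 gives the monic gcd s^2+4.

4+s^2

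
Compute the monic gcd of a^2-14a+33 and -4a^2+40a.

1

Repeated division with remainder:
  a^2-14a+33 = (-1/4)(-4a^2+40a) + (-4a+33)
  -4a^2+40a = (a-7/4)(-4a+33) + (231/4)
  -4a+33 = (-(16/231)a+4/7)(231/4) + (0)
The last nonzero remainder is the constant 231/4, so the polynomials are coprime and gcd = 1.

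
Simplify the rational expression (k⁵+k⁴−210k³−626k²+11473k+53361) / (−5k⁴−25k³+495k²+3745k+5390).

(−k²+2k+99)/(5k+10)

Euclidean algorithm in ℚ[k]:
  k⁵+k⁴−210k³−626k²+11473k+53361 = (−(1/5)k+4/5)(−5k⁴−25k³+495k²+3745k+5390) + (−91k³−273k²+9555k+49049)
  −5k⁴−25k³+495k²+3745k+5390 = ((5/91)k+10/91)(−91k³−273k²+9555k+49049) + (0)
Last nonzero remainder: −91k³−273k²+9555k+49049. Dividing through by −91 gives the monic gcd k³+3k²−105k−539.
Cancel k³+3k²−105k−539 from numerator and denominator to get the reduced form.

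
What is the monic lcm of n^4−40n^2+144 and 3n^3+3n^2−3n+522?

By polynomial division,
  n^4−40n^2+144 = ((1/3)n−1/3)(3n^3+3n^2−3n+522) + (−38n^2−175n+318)
  3n^3+3n^2−3n+522 = (−(3/38)n+411/1444)(−38n^2−175n+318) + ((103845/1444)n+311535/722)
  −38n^2−175n+318 = (−(54872/103845)n+76532/103845)((103845/1444)n+311535/722) + (0)
Last nonzero remainder: (103845/1444)n+311535/722. Dividing through by 103845/1444 gives the monic gcd n+6.
Then lcm(f, g) = f·g / gcd(f, g); expanding and making the result monic gives the answer.

n^6−5n^5−11n^4+200n^3−1016n^2−720n+4176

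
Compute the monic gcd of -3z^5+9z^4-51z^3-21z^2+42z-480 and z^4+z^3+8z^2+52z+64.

z^3-z^2+10z+32

Repeated division with remainder:
  -3z^5+9z^4-51z^3-21z^2+42z-480 = (-3z+12)(z^4+z^3+8z^2+52z+64) + (-39z^3+39z^2-390z-1248)
  z^4+z^3+8z^2+52z+64 = (-(1/39)z-2/39)(-39z^3+39z^2-390z-1248) + (0)
Last nonzero remainder: -39z^3+39z^2-390z-1248. Dividing through by -39 gives the monic gcd z^3-z^2+10z+32.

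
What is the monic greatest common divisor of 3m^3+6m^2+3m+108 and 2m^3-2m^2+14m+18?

Euclidean algorithm in ℚ[m]:
  3m^3+6m^2+3m+108 = (3/2)(2m^3-2m^2+14m+18) + (9m^2-18m+81)
  2m^3-2m^2+14m+18 = ((2/9)m+2/9)(9m^2-18m+81) + (0)
Last nonzero remainder: 9m^2-18m+81. Dividing through by 9 gives the monic gcd m^2-2m+9.

m^2-2m+9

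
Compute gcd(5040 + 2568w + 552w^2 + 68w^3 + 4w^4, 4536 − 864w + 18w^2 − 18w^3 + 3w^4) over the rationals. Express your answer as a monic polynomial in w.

42 + 6w + w^2

By polynomial division,
  4w^4 + 68w^3 + 552w^2 + 2568w + 5040 = (4/3)(3w^4 − 18w^3 + 18w^2 − 864w + 4536) + (92w^3 + 528w^2 + 3720w − 1008)
  3w^4 − 18w^3 + 18w^2 − 864w + 4536 = ((3/92)w − 405/1058)(92w^3 + 528w^2 + 3720w − 1008) + ((52272/529)w^2 + (313632/529)w + 2195424/529)
  92w^3 + 528w^2 + 3720w − 1008 = ((12167/13068)w − 529/2178)((52272/529)w^2 + (313632/529)w + 2195424/529) + (0)
Last nonzero remainder: (52272/529)w^2 + (313632/529)w + 2195424/529. Dividing through by 52272/529 gives the monic gcd w^2 + 6w + 42.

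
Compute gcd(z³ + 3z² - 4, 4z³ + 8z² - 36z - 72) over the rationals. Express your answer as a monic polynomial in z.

z + 2

Euclidean algorithm in ℚ[z]:
  z³ + 3z² - 4 = (1/4)(4z³ + 8z² - 36z - 72) + (z² + 9z + 14)
  4z³ + 8z² - 36z - 72 = (4z - 28)(z² + 9z + 14) + (160z + 320)
  z² + 9z + 14 = ((1/160)z + 7/160)(160z + 320) + (0)
Last nonzero remainder: 160z + 320. Dividing through by 160 gives the monic gcd z + 2.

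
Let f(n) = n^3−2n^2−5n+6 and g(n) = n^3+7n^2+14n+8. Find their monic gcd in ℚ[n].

Apply the Euclidean algorithm:
  n^3−2n^2−5n+6 = (n^3+7n^2+14n+8) + (−9n^2−19n−2)
  n^3+7n^2+14n+8 = (−(1/9)n−44/81)(−9n^2−19n−2) + ((280/81)n+560/81)
  −9n^2−19n−2 = (−(729/280)n−81/280)((280/81)n+560/81) + (0)
Last nonzero remainder: (280/81)n+560/81. Dividing through by 280/81 gives the monic gcd n+2.

n+2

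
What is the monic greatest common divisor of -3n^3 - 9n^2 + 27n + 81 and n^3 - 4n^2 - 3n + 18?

Euclidean algorithm in ℚ[n]:
  -3n^3 - 9n^2 + 27n + 81 = (-3)(n^3 - 4n^2 - 3n + 18) + (-21n^2 + 18n + 135)
  n^3 - 4n^2 - 3n + 18 = (-(1/21)n + 22/147)(-21n^2 + 18n + 135) + ((36/49)n - 108/49)
  -21n^2 + 18n + 135 = (-(343/12)n - 245/4)((36/49)n - 108/49) + (0)
Last nonzero remainder: (36/49)n - 108/49. Dividing through by 36/49 gives the monic gcd n - 3.

n - 3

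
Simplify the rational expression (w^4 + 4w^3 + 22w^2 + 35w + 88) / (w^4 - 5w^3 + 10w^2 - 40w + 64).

Apply the Euclidean algorithm:
  w^4 + 4w^3 + 22w^2 + 35w + 88 = (w^4 - 5w^3 + 10w^2 - 40w + 64) + (9w^3 + 12w^2 + 75w + 24)
  w^4 - 5w^3 + 10w^2 - 40w + 64 = ((1/9)w - 19/27)(9w^3 + 12w^2 + 75w + 24) + ((91/9)w^2 + (91/9)w + 728/9)
  9w^3 + 12w^2 + 75w + 24 = ((81/91)w + 27/91)((91/9)w^2 + (91/9)w + 728/9) + (0)
Last nonzero remainder: (91/9)w^2 + (91/9)w + 728/9. Dividing through by 91/9 gives the monic gcd w^2 + w + 8.
Cancel w^2 + w + 8 from numerator and denominator to get the reduced form.

(w^2 + 3w + 11)/(w^2 - 6w + 8)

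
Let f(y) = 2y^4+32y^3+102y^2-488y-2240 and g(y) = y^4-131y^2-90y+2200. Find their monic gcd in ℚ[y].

y^2+y-20

Euclidean algorithm in ℚ[y]:
  2y^4+32y^3+102y^2-488y-2240 = (2)(y^4-131y^2-90y+2200) + (32y^3+364y^2-308y-6640)
  y^4-131y^2-90y+2200 = ((1/32)y-91/256)(32y^3+364y^2-308y-6640) + ((513/64)y^2+(513/64)y-2565/16)
  32y^3+364y^2-308y-6640 = ((2048/513)y+21248/513)((513/64)y^2+(513/64)y-2565/16) + (0)
Last nonzero remainder: (513/64)y^2+(513/64)y-2565/16. Dividing through by 513/64 gives the monic gcd y^2+y-20.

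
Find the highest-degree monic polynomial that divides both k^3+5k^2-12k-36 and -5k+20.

Apply the Euclidean algorithm:
  k^3+5k^2-12k-36 = (-(1/5)k^2-(9/5)k-24/5)(-5k+20) + (60)
  -5k+20 = (-(1/12)k+1/3)(60) + (0)
The last nonzero remainder is the constant 60, so the polynomials are coprime and gcd = 1.

1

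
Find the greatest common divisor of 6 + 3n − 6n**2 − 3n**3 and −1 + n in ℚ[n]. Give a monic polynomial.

−1 + n

Euclidean algorithm in ℚ[n]:
  −3n**3 − 6n**2 + 3n + 6 = (−3n**2 − 9n − 6)(n − 1) + (0)
The last nonzero remainder n − 1 is already monic.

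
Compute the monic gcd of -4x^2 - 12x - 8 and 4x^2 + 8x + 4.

x + 1

Apply the Euclidean algorithm:
  -4x^2 - 12x - 8 = (-1)(4x^2 + 8x + 4) + (-4x - 4)
  4x^2 + 8x + 4 = (-x - 1)(-4x - 4) + (0)
Last nonzero remainder: -4x - 4. Dividing through by -4 gives the monic gcd x + 1.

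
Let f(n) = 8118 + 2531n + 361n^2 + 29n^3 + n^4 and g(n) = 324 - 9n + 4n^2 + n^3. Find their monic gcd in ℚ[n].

9 + n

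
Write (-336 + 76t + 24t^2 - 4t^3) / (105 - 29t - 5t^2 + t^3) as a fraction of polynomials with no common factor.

(-16 - 4t)/(5 + t)

Euclidean algorithm in ℚ[t]:
  -4t^3 + 24t^2 + 76t - 336 = (-4)(t^3 - 5t^2 - 29t + 105) + (4t^2 - 40t + 84)
  t^3 - 5t^2 - 29t + 105 = ((1/4)t + 5/4)(4t^2 - 40t + 84) + (0)
Last nonzero remainder: 4t^2 - 40t + 84. Dividing through by 4 gives the monic gcd t^2 - 10t + 21.
Cancel t^2 - 10t + 21 from numerator and denominator to get the reduced form.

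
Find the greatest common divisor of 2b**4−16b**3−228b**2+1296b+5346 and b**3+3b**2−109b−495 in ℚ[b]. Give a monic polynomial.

Euclidean algorithm in ℚ[b]:
  2b**4−16b**3−228b**2+1296b+5346 = (2b−22)(b**3+3b**2−109b−495) + (56b**2−112b−5544)
  b**3+3b**2−109b−495 = ((1/56)b+5/56)(56b**2−112b−5544) + (0)
Last nonzero remainder: 56b**2−112b−5544. Dividing through by 56 gives the monic gcd b**2−2b−99.

b**2−2b−99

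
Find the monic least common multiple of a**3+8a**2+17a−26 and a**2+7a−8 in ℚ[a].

Apply the Euclidean algorithm:
  a**3+8a**2+17a−26 = (a+1)(a**2+7a−8) + (18a−18)
  a**2+7a−8 = ((1/18)a+4/9)(18a−18) + (0)
Last nonzero remainder: 18a−18. Dividing through by 18 gives the monic gcd a−1.
Then lcm(f, g) = f·g / gcd(f, g); expanding and making the result monic gives the answer.

a**4+16a**3+81a**2+110a−208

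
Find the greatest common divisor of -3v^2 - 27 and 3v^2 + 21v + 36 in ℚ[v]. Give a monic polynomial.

By polynomial division,
  -3v^2 - 27 = (-1)(3v^2 + 21v + 36) + (21v + 9)
  3v^2 + 21v + 36 = ((1/7)v + 46/49)(21v + 9) + (1350/49)
  21v + 9 = ((343/450)v + 49/150)(1350/49) + (0)
The last nonzero remainder is the constant 1350/49, so the polynomials are coprime and gcd = 1.

1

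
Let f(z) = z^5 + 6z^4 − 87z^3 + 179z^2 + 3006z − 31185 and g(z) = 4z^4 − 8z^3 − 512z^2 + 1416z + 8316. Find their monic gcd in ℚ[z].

z^2 + 4z − 77

Repeated division with remainder:
  z^5 + 6z^4 − 87z^3 + 179z^2 + 3006z − 31185 = ((1/4)z + 2)(4z^4 − 8z^3 − 512z^2 + 1416z + 8316) + (57z^3 + 849z^2 − 1905z − 47817)
  4z^4 − 8z^3 − 512z^2 + 1416z + 8316 = ((4/57)z − 428/361)(57z^3 + 849z^2 − 1905z − 47817) + ((226800/361)z^2 + (907200/361)z − 17463600/361)
  57z^3 + 849z^2 − 1905z − 47817 = ((6859/75600)z + 8303/8400)((226800/361)z^2 + (907200/361)z − 17463600/361) + (0)
Last nonzero remainder: (226800/361)z^2 + (907200/361)z − 17463600/361. Dividing through by 226800/361 gives the monic gcd z^2 + 4z − 77.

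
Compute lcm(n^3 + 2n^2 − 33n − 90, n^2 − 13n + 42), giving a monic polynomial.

By polynomial division,
  n^3 + 2n^2 − 33n − 90 = (n + 15)(n^2 − 13n + 42) + (120n − 720)
  n^2 − 13n + 42 = ((1/120)n − 7/120)(120n − 720) + (0)
Last nonzero remainder: 120n − 720. Dividing through by 120 gives the monic gcd n − 6.
Then lcm(f, g) = f·g / gcd(f, g); expanding and making the result monic gives the answer.

n^4 − 5n^3 − 47n^2 + 141n + 630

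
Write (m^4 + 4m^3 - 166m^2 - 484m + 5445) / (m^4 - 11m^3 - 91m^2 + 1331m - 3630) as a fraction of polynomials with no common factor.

(m + 9)/(m - 6)

Euclidean algorithm in ℚ[m]:
  m^4 + 4m^3 - 166m^2 - 484m + 5445 = (m^4 - 11m^3 - 91m^2 + 1331m - 3630) + (15m^3 - 75m^2 - 1815m + 9075)
  m^4 - 11m^3 - 91m^2 + 1331m - 3630 = ((1/15)m - 2/5)(15m^3 - 75m^2 - 1815m + 9075) + (0)
Last nonzero remainder: 15m^3 - 75m^2 - 1815m + 9075. Dividing through by 15 gives the monic gcd m^3 - 5m^2 - 121m + 605.
Cancel m^3 - 5m^2 - 121m + 605 from numerator and denominator to get the reduced form.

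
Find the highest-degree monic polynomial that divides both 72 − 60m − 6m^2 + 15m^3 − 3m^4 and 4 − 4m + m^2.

4 − 4m + m^2

Euclidean algorithm in ℚ[m]:
  −3m^4 + 15m^3 − 6m^2 − 60m + 72 = (−3m^2 + 3m + 18)(m^2 − 4m + 4) + (0)
The last nonzero remainder m^2 − 4m + 4 is already monic.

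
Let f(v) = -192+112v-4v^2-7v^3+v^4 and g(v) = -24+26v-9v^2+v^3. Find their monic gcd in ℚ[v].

12-7v+v^2

Apply the Euclidean algorithm:
  v^4-7v^3-4v^2+112v-192 = (v+2)(v^3-9v^2+26v-24) + (-12v^2+84v-144)
  v^3-9v^2+26v-24 = (-(1/12)v+1/6)(-12v^2+84v-144) + (0)
Last nonzero remainder: -12v^2+84v-144. Dividing through by -12 gives the monic gcd v^2-7v+12.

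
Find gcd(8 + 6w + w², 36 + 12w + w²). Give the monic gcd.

1

Euclidean algorithm in ℚ[w]:
  w² + 6w + 8 = (w² + 12w + 36) + (-6w - 28)
  w² + 12w + 36 = (-(1/6)w - 11/9)(-6w - 28) + (16/9)
  -6w - 28 = (-(27/8)w - 63/4)(16/9) + (0)
The last nonzero remainder is the constant 16/9, so the polynomials are coprime and gcd = 1.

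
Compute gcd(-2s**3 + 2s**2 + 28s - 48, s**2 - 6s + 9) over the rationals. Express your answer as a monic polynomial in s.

s - 3

Euclidean algorithm in ℚ[s]:
  -2s**3 + 2s**2 + 28s - 48 = (-2s - 10)(s**2 - 6s + 9) + (-14s + 42)
  s**2 - 6s + 9 = (-(1/14)s + 3/14)(-14s + 42) + (0)
Last nonzero remainder: -14s + 42. Dividing through by -14 gives the monic gcd s - 3.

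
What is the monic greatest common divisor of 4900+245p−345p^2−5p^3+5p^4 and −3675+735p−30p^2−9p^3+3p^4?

−35+2p+p^2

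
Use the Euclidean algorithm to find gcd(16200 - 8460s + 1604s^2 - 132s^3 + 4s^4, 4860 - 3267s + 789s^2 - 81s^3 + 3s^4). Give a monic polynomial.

-405 + 171s - 23s^2 + s^3

By polynomial division,
  4s^4 - 132s^3 + 1604s^2 - 8460s + 16200 = (4/3)(3s^4 - 81s^3 + 789s^2 - 3267s + 4860) + (-24s^3 + 552s^2 - 4104s + 9720)
  3s^4 - 81s^3 + 789s^2 - 3267s + 4860 = (-(1/8)s + 1/2)(-24s^3 + 552s^2 - 4104s + 9720) + (0)
Last nonzero remainder: -24s^3 + 552s^2 - 4104s + 9720. Dividing through by -24 gives the monic gcd s^3 - 23s^2 + 171s - 405.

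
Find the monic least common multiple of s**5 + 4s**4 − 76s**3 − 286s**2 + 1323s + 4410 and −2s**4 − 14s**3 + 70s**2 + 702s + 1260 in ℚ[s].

Repeated division with remainder:
  s**5 + 4s**4 − 76s**3 − 286s**2 + 1323s + 4410 = (−(1/2)s + 3/2)(−2s**4 − 14s**3 + 70s**2 + 702s + 1260) + (−20s**3 − 40s**2 + 900s + 2520)
  −2s**4 − 14s**3 + 70s**2 + 702s + 1260 = ((1/10)s + 1/2)(−20s**3 − 40s**2 + 900s + 2520) + (0)
Last nonzero remainder: −20s**3 − 40s**2 + 900s + 2520. Dividing through by −20 gives the monic gcd s**3 + 2s**2 − 45s − 126.
Then lcm(f, g) = f·g / gcd(f, g); expanding and making the result monic gives the answer.

s**6 + 9s**5 − 56s**4 − 666s**3 − 107s**2 + 11025s + 22050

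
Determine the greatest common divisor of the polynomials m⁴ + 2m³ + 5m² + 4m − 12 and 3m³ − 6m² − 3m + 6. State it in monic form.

m − 1

Euclidean algorithm in ℚ[m]:
  m⁴ + 2m³ + 5m² + 4m − 12 = ((1/3)m + 4/3)(3m³ − 6m² − 3m + 6) + (14m² + 6m − 20)
  3m³ − 6m² − 3m + 6 = ((3/14)m − 51/98)(14m² + 6m − 20) + ((216/49)m − 216/49)
  14m² + 6m − 20 = ((343/108)m + 245/54)((216/49)m − 216/49) + (0)
Last nonzero remainder: (216/49)m − 216/49. Dividing through by 216/49 gives the monic gcd m − 1.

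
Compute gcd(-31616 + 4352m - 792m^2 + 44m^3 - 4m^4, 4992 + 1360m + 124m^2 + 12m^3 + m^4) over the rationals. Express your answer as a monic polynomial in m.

104 - 2m + m^2

By polynomial division,
  -4m^4 + 44m^3 - 792m^2 + 4352m - 31616 = (-4)(m^4 + 12m^3 + 124m^2 + 1360m + 4992) + (92m^3 - 296m^2 + 9792m - 11648)
  m^4 + 12m^3 + 124m^2 + 1360m + 4992 = ((1/92)m + 175/1058)(92m^3 - 296m^2 + 9792m - 11648) + ((35192/529)m^2 - (70384/529)m + 3659968/529)
  92m^3 - 296m^2 + 9792m - 11648 = ((12167/8798)m - 7406/4399)((35192/529)m^2 - (70384/529)m + 3659968/529) + (0)
Last nonzero remainder: (35192/529)m^2 - (70384/529)m + 3659968/529. Dividing through by 35192/529 gives the monic gcd m^2 - 2m + 104.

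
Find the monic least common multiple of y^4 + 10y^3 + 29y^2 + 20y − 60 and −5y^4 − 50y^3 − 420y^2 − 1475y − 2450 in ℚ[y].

By polynomial division,
  y^4 + 10y^3 + 29y^2 + 20y − 60 = (−1/5)(−5y^4 − 50y^3 − 420y^2 − 1475y − 2450) + (−55y^2 − 275y − 550)
  −5y^4 − 50y^3 − 420y^2 − 1475y − 2450 = ((1/11)y^2 + (5/11)y + 49/11)(−55y^2 − 275y − 550) + (0)
Last nonzero remainder: −55y^2 − 275y − 550. Dividing through by −55 gives the monic gcd y^2 + 5y + 10.
Then lcm(f, g) = f·g / gcd(f, g); expanding and making the result monic gives the answer.

y^6 + 15y^5 + 128y^4 + 655y^3 + 1461y^2 + 680y − 2940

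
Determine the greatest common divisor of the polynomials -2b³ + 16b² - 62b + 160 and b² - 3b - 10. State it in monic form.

b - 5

By polynomial division,
  -2b³ + 16b² - 62b + 160 = (-2b + 10)(b² - 3b - 10) + (-52b + 260)
  b² - 3b - 10 = (-(1/52)b - 1/26)(-52b + 260) + (0)
Last nonzero remainder: -52b + 260. Dividing through by -52 gives the monic gcd b - 5.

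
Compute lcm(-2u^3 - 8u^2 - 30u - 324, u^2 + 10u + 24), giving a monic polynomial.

By polynomial division,
  -2u^3 - 8u^2 - 30u - 324 = (-2u + 12)(u^2 + 10u + 24) + (-102u - 612)
  u^2 + 10u + 24 = (-(1/102)u - 2/51)(-102u - 612) + (0)
Last nonzero remainder: -102u - 612. Dividing through by -102 gives the monic gcd u + 6.
Then lcm(f, g) = f·g / gcd(f, g); expanding and making the result monic gives the answer.

u^4 + 8u^3 + 31u^2 + 222u + 648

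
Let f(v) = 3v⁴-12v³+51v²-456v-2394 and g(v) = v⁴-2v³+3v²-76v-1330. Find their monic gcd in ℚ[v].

v³-7v²+38v-266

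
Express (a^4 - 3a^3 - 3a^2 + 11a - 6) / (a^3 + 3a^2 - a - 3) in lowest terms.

Repeated division with remainder:
  a^4 - 3a^3 - 3a^2 + 11a - 6 = (a - 6)(a^3 + 3a^2 - a - 3) + (16a^2 + 8a - 24)
  a^3 + 3a^2 - a - 3 = ((1/16)a + 5/32)(16a^2 + 8a - 24) + (-(3/4)a + 3/4)
  16a^2 + 8a - 24 = (-(64/3)a - 32)(-(3/4)a + 3/4) + (0)
Last nonzero remainder: -(3/4)a + 3/4. Dividing through by -3/4 gives the monic gcd a - 1.
Cancel a - 1 from numerator and denominator to get the reduced form.

(a^3 - 2a^2 - 5a + 6)/(a^2 + 4a + 3)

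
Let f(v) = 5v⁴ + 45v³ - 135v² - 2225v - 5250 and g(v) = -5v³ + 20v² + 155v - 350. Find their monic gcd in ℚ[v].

Apply the Euclidean algorithm:
  5v⁴ + 45v³ - 135v² - 2225v - 5250 = (-v - 13)(-5v³ + 20v² + 155v - 350) + (280v² - 560v - 9800)
  -5v³ + 20v² + 155v - 350 = (-(1/56)v + 1/28)(280v² - 560v - 9800) + (0)
Last nonzero remainder: 280v² - 560v - 9800. Dividing through by 280 gives the monic gcd v² - 2v - 35.

v² - 2v - 35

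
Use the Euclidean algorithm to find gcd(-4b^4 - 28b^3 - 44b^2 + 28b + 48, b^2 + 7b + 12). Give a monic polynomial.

By polynomial division,
  -4b^4 - 28b^3 - 44b^2 + 28b + 48 = (-4b^2 + 4)(b^2 + 7b + 12) + (0)
The last nonzero remainder b^2 + 7b + 12 is already monic.

b^2 + 7b + 12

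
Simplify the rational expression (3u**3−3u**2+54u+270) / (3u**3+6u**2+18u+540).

(u+3)/(u+6)

By polynomial division,
  3u**3−3u**2+54u+270 = (3u**3+6u**2+18u+540) + (−9u**2+36u−270)
  3u**3+6u**2+18u+540 = (−(1/3)u−2)(−9u**2+36u−270) + (0)
Last nonzero remainder: −9u**2+36u−270. Dividing through by −9 gives the monic gcd u**2−4u+30.
Cancel u**2−4u+30 from numerator and denominator to get the reduced form.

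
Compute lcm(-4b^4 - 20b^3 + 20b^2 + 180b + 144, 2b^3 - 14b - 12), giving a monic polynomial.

Repeated division with remainder:
  -4b^4 - 20b^3 + 20b^2 + 180b + 144 = (-2b - 10)(2b^3 - 14b - 12) + (-8b^2 + 16b + 24)
  2b^3 - 14b - 12 = (-(1/4)b - 1/2)(-8b^2 + 16b + 24) + (0)
Last nonzero remainder: -8b^2 + 16b + 24. Dividing through by -8 gives the monic gcd b^2 - 2b - 3.
Then lcm(f, g) = f·g / gcd(f, g); expanding and making the result monic gives the answer.

b^5 + 7b^4 + 5b^3 - 55b^2 - 126b - 72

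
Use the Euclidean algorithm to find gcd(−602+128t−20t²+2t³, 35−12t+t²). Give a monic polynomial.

−7+t

Repeated division with remainder:
  2t³−20t²+128t−602 = (2t+4)(t²−12t+35) + (106t−742)
  t²−12t+35 = ((1/106)t−5/106)(106t−742) + (0)
Last nonzero remainder: 106t−742. Dividing through by 106 gives the monic gcd t−7.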